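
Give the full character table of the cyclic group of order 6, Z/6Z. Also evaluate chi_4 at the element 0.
Character table of Z/6Z (irreps indexed chi_0,...,chi_5 with chi_k(m) = zeta_6^(k*m), zeta_6 = exp(2*pi*i/6)):
  irrep \ class  {0} (size 1)  {1} (size 1)    {2} (size 1)    {3} (size 1)  {4} (size 1)    {5} (size 1)  
  chi_0          1             1               1               1             1               1             
  chi_1          1             exp(I*pi/3)     exp(2*I*pi/3)   -1            exp(-2*I*pi/3)  exp(-I*pi/3)  
  chi_2          1             exp(2*I*pi/3)   exp(-2*I*pi/3)  1             exp(2*I*pi/3)   exp(-2*I*pi/3)
  chi_3          1             -1              1               -1            1               -1            
  chi_4          1             exp(-2*I*pi/3)  exp(2*I*pi/3)   1             exp(-2*I*pi/3)  exp(2*I*pi/3) 
  chi_5          1             exp(-I*pi/3)    exp(-2*I*pi/3)  -1            exp(2*I*pi/3)   exp(I*pi/3)   

Spot check: chi_4(0) = zeta_6^(4*0) = zeta_6^0 = 1.

Reasoning: Z/6Z is abelian, so all 6 irreducible complex representations are 1-dimensional. They are given by chi_k(m) = zeta_6^(k*m) for k = 0,...,5. Row orthogonality: sum_m chi_k(m) conj(chi_l(m)) = 6 * [k = l].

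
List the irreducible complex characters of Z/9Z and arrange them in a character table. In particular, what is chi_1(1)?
Character table of Z/9Z (irreps indexed chi_0,...,chi_8 with chi_k(m) = zeta_9^(k*m), zeta_9 = exp(2*pi*i/9)):
  irrep \ class  {0} (size 1)  {1} (size 1)    {2} (size 1)    {3} (size 1)    {4} (size 1)    {5} (size 1)    {6} (size 1)    {7} (size 1)    {8} (size 1)  
  chi_0          1             1               1               1               1               1               1               1               1             
  chi_1          1             exp(2*I*pi/9)   exp(4*I*pi/9)   exp(2*I*pi/3)   exp(8*I*pi/9)   exp(-8*I*pi/9)  exp(-2*I*pi/3)  exp(-4*I*pi/9)  exp(-2*I*pi/9)
  chi_2          1             exp(4*I*pi/9)   exp(8*I*pi/9)   exp(-2*I*pi/3)  exp(-2*I*pi/9)  exp(2*I*pi/9)   exp(2*I*pi/3)   exp(-8*I*pi/9)  exp(-4*I*pi/9)
  chi_3          1             exp(2*I*pi/3)   exp(-2*I*pi/3)  1               exp(2*I*pi/3)   exp(-2*I*pi/3)  1               exp(2*I*pi/3)   exp(-2*I*pi/3)
  chi_4          1             exp(8*I*pi/9)   exp(-2*I*pi/9)  exp(2*I*pi/3)   exp(-4*I*pi/9)  exp(4*I*pi/9)   exp(-2*I*pi/3)  exp(2*I*pi/9)   exp(-8*I*pi/9)
  chi_5          1             exp(-8*I*pi/9)  exp(2*I*pi/9)   exp(-2*I*pi/3)  exp(4*I*pi/9)   exp(-4*I*pi/9)  exp(2*I*pi/3)   exp(-2*I*pi/9)  exp(8*I*pi/9) 
  chi_6          1             exp(-2*I*pi/3)  exp(2*I*pi/3)   1               exp(-2*I*pi/3)  exp(2*I*pi/3)   1               exp(-2*I*pi/3)  exp(2*I*pi/3) 
  chi_7          1             exp(-4*I*pi/9)  exp(-8*I*pi/9)  exp(2*I*pi/3)   exp(2*I*pi/9)   exp(-2*I*pi/9)  exp(-2*I*pi/3)  exp(8*I*pi/9)   exp(4*I*pi/9) 
  chi_8          1             exp(-2*I*pi/9)  exp(-4*I*pi/9)  exp(-2*I*pi/3)  exp(-8*I*pi/9)  exp(8*I*pi/9)   exp(2*I*pi/3)   exp(4*I*pi/9)   exp(2*I*pi/9) 

Spot check: chi_1(1) = zeta_9^(1*1) = zeta_9^1 = exp(2*I*pi/9).

Solution. Z/9Z is abelian, so all 9 irreducible complex representations are 1-dimensional. They are given by chi_k(m) = zeta_9^(k*m) for k = 0,...,8. Row orthogonality: sum_m chi_k(m) conj(chi_l(m)) = 9 * [k = l].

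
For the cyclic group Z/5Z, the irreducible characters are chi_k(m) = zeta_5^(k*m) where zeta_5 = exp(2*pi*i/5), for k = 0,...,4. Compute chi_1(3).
chi_1(3) = zeta_5^3 = exp(-4*I*pi/5)

Reasoning: chi_1(3) = zeta_5^(1*3) = zeta_5^3. Since zeta_5^5 = 1, this equals zeta_5^3 = exp(2*pi*i*3/5) = exp(-4*I*pi/5).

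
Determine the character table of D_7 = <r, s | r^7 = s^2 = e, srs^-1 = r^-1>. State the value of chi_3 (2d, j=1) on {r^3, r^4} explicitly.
Conjugacy classes: {e} of size 1, {r^1, r^6} of size 2, {r^2, r^5} of size 2, {r^3, r^4} of size 2, {s, sr, ..., sr^6} of size 7.
Character table:
  irrep \ class              {e} (size 1)  {r^1, r^6} (size 2)  {r^2, r^5} (size 2)  {r^3, r^4} (size 2)  {s, sr, ..., sr^6} (size 7)
  chi_1 (triv)               1             1                    1                    1                    1                          
  chi_2 (sign: r->1, s->-1)  1             1                    1                    1                    -1                         
  chi_3 (2d, j=1)            2             2*cos(2*pi/7)        -2*cos(3*pi/7)       -2*cos(pi/7)         0                          
  chi_4 (2d, j=2)            2             -2*cos(3*pi/7)       -2*cos(pi/7)         2*cos(2*pi/7)        0                          
  chi_5 (2d, j=3)            2             -2*cos(pi/7)         2*cos(2*pi/7)        -2*cos(3*pi/7)       0                          

Spot check: chi_3 (2d, j=1) on {r^3, r^4} = -2*cos(pi/7).

Why: D_7 has order 2*7 = 14 with 5 conjugacy classes, hence 5 irreducibles. Sum of squared dims 1 + 1 + 4 + 4 + 4 = 14 = |G|. Linear characters come from the abelianisation; the 2-dimensional irreps have character r^k -> 2*cos(2*pi*j*k/7), reflections -> 0.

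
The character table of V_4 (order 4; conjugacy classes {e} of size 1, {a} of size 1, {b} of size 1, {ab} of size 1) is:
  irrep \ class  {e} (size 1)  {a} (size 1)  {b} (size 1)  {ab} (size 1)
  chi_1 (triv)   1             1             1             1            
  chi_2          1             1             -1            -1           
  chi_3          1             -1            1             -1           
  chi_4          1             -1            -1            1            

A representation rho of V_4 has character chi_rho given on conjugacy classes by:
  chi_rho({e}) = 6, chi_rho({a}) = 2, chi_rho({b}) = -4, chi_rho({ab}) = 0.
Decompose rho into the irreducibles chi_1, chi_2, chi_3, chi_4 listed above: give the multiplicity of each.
Multiplicities: chi_1: 1, chi_2: 3, chi_3: 0, chi_4: 2.

Explanation: Use <chi_rho, chi> = (1/|G|) sum_C |C| * chi_rho(C) * conj(chi(C)) with |G| = 4 for each irreducible chi in the table:
  <chi_rho, chi_1> = (1/4)[1*(6)*conj(1) + 1*(2)*conj(1) + 1*(-4)*conj(1) + 1*(0)*conj(1)]
      = (1/4)[(6) + (2) + (-4) + (0)] = 4/4 = 1
  <chi_rho, chi_2> = (1/4)[1*(6)*conj(1) + 1*(2)*conj(1) + 1*(-4)*conj(-1) + 1*(0)*conj(-1)]
      = (1/4)[(6) + (2) + (4) + (0)] = 12/4 = 3
  <chi_rho, chi_3> = (1/4)[1*(6)*conj(1) + 1*(2)*conj(-1) + 1*(-4)*conj(1) + 1*(0)*conj(-1)]
      = (1/4)[(6) + (-2) + (-4) + (0)] = 0/4 = 0
  <chi_rho, chi_4> = (1/4)[1*(6)*conj(1) + 1*(2)*conj(-1) + 1*(-4)*conj(-1) + 1*(0)*conj(1)]
      = (1/4)[(6) + (-2) + (4) + (0)] = 8/4 = 2
Dimension check: dim(rho) = sum (mult * dim) = 1*1 + 3*1 + 0*1 + 2*1 = 6 = chi_rho(e) = 6.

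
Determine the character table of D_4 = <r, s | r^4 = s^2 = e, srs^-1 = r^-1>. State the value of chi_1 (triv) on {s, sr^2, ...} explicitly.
Conjugacy classes: {e} of size 1, {r^2} of size 1, {r^1, r^3} of size 2, {s, sr^2, ...} of size 2, {sr, sr^3, ...} of size 2.
Character table:
  irrep \ class              {e} (size 1)  {r^2} (size 1)  {r^1, r^3} (size 2)  {s, sr^2, ...} (size 2)  {sr, sr^3, ...} (size 2)
  chi_1 (triv)               1             1               1                    1                        1                       
  chi_2 (sign: r->1, s->-1)  1             1               1                    -1                       -1                      
  chi_3 (r->-1, s->1)        1             1               -1                   1                        -1                      
  chi_4 (r->-1, s->-1)       1             1               -1                   -1                       1                       
  chi_5 (2d, j=1)            2             -2              0                    0                        0                       

Spot check: chi_1 (triv) on {s, sr^2, ...} = 1.

Explanation: D_4 has order 2*4 = 8 with 5 conjugacy classes, hence 5 irreducibles. Sum of squared dims 1 + 1 + 1 + 1 + 4 = 8 = |G|. Linear characters come from the abelianisation; the 2-dimensional irreps have character r^k -> 2*cos(2*pi*j*k/4), reflections -> 0.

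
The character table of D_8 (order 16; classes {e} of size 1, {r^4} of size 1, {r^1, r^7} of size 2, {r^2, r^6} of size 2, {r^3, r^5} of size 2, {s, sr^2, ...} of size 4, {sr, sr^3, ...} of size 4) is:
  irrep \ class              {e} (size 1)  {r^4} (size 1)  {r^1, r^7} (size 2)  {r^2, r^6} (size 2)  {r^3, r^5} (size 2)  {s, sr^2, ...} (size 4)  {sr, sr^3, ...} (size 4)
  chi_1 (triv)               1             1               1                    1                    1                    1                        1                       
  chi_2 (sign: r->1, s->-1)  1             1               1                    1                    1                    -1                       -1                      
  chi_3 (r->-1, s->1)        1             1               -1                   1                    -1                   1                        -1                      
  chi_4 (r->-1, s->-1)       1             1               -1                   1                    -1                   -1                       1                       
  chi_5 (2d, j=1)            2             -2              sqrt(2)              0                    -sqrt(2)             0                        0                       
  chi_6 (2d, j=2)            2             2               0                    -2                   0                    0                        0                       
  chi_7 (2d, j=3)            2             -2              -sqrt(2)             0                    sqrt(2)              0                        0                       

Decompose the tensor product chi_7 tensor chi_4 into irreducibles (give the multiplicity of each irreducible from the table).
chi_7 tensor chi_4 = chi_5 (all other irreducibles have multiplicity 0).

Working: The character of a tensor product is the pointwise product (chi_7 * chi_4)(C) = chi_7(C) * chi_4(C):
  {e}: (2)*(1), {r^4}: (-2)*(1), {r^1, r^7}: (-sqrt(2))*(-1), {r^2, r^6}: (0)*(1), {r^3, r^5}: (sqrt(2))*(-1), {s, sr^2, ...}: (0)*(-1), {sr, sr^3, ...}: (0)*(1)
so (chi_7 * chi_4) takes values
  {e} -> 2, {r^4} -> -2, {r^1, r^7} -> sqrt(2), {r^2, r^6} -> 0, {r^3, r^5} -> -sqrt(2), {s, sr^2, ...} -> 0, {sr, sr^3, ...} -> 0.
Now take the inner product of this character with each irreducible chi from the table, <chi_7*chi_4, chi> = (1/16) sum_C |C| (chi_7*chi_4)(C) conj(chi(C)):
  <chi_7*chi_4, chi_1> = (1/16)[1*(2)*conj(1) + 1*(-2)*conj(1) + 2*(sqrt(2))*conj(1) + 2*(0)*conj(1) + 2*(-sqrt(2))*conj(1) + 4*(0)*conj(1) + 4*(0)*conj(1)]
      = (1/16)[(2) + (-2) + (2*sqrt(2)) + (0) + (-2*sqrt(2)) + (0) + (0)] = 0/16 = 0
  <chi_7*chi_4, chi_2> = (1/16)[1*(2)*conj(1) + 1*(-2)*conj(1) + 2*(sqrt(2))*conj(1) + 2*(0)*conj(1) + 2*(-sqrt(2))*conj(1) + 4*(0)*conj(-1) + 4*(0)*conj(-1)]
      = (1/16)[(2) + (-2) + (2*sqrt(2)) + (0) + (-2*sqrt(2)) + (0) + (0)] = 0/16 = 0
  <chi_7*chi_4, chi_3> = (1/16)[1*(2)*conj(1) + 1*(-2)*conj(1) + 2*(sqrt(2))*conj(-1) + 2*(0)*conj(1) + 2*(-sqrt(2))*conj(-1) + 4*(0)*conj(1) + 4*(0)*conj(-1)]
      = (1/16)[(2) + (-2) + (-2*sqrt(2)) + (0) + (2*sqrt(2)) + (0) + (0)] = 0/16 = 0
  <chi_7*chi_4, chi_4> = (1/16)[1*(2)*conj(1) + 1*(-2)*conj(1) + 2*(sqrt(2))*conj(-1) + 2*(0)*conj(1) + 2*(-sqrt(2))*conj(-1) + 4*(0)*conj(-1) + 4*(0)*conj(1)]
      = (1/16)[(2) + (-2) + (-2*sqrt(2)) + (0) + (2*sqrt(2)) + (0) + (0)] = 0/16 = 0
  <chi_7*chi_4, chi_5> = (1/16)[1*(2)*conj(2) + 1*(-2)*conj(-2) + 2*(sqrt(2))*conj(sqrt(2)) + 2*(0)*conj(0) + 2*(-sqrt(2))*conj(-sqrt(2)) + 4*(0)*conj(0) + 4*(0)*conj(0)]
      = (1/16)[(4) + (4) + (4) + (0) + (4) + (0) + (0)] = 16/16 = 1
  <chi_7*chi_4, chi_6> = (1/16)[1*(2)*conj(2) + 1*(-2)*conj(2) + 2*(sqrt(2))*conj(0) + 2*(0)*conj(-2) + 2*(-sqrt(2))*conj(0) + 4*(0)*conj(0) + 4*(0)*conj(0)]
      = (1/16)[(4) + (-4) + (0) + (0) + (0) + (0) + (0)] = 0/16 = 0
  <chi_7*chi_4, chi_7> = (1/16)[1*(2)*conj(2) + 1*(-2)*conj(-2) + 2*(sqrt(2))*conj(-sqrt(2)) + 2*(0)*conj(0) + 2*(-sqrt(2))*conj(sqrt(2)) + 4*(0)*conj(0) + 4*(0)*conj(0)]
      = (1/16)[(4) + (4) + (-4) + (0) + (-4) + (0) + (0)] = 0/16 = 0
Hence the multiplicities are chi_5: 1. Dimension check: dim(chi_7)*dim(chi_4) = 2*1 = 2 and sum (mult * dim) = 1*2 = 2.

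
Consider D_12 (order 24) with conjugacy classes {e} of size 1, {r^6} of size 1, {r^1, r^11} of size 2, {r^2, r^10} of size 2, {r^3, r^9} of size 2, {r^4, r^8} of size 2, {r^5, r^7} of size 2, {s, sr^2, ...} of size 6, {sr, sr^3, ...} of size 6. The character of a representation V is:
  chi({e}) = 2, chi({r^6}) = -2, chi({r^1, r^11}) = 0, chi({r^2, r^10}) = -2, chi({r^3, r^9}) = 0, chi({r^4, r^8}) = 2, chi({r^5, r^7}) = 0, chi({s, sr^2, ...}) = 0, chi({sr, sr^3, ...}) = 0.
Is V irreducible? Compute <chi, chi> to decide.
Irreducible: <chi, chi> = 1.

Proof sketch: <chi, chi> = (1/|G|) sum_C |C| * |chi(C)|^2 = (1/24)[1*|2|^2 + 1*|-2|^2 + 2*|0|^2 + 2*|-2|^2 + 2*|0|^2 + 2*|2|^2 + 2*|0|^2 + 6*|0|^2 + 6*|0|^2]
  = (1/24)[(4) + (4) + (0) + (8) + (0) + (8) + (0) + (0) + (0)] = 24/24 = 1.
A character is irreducible iff <chi, chi> = 1, so this representation is irreducible.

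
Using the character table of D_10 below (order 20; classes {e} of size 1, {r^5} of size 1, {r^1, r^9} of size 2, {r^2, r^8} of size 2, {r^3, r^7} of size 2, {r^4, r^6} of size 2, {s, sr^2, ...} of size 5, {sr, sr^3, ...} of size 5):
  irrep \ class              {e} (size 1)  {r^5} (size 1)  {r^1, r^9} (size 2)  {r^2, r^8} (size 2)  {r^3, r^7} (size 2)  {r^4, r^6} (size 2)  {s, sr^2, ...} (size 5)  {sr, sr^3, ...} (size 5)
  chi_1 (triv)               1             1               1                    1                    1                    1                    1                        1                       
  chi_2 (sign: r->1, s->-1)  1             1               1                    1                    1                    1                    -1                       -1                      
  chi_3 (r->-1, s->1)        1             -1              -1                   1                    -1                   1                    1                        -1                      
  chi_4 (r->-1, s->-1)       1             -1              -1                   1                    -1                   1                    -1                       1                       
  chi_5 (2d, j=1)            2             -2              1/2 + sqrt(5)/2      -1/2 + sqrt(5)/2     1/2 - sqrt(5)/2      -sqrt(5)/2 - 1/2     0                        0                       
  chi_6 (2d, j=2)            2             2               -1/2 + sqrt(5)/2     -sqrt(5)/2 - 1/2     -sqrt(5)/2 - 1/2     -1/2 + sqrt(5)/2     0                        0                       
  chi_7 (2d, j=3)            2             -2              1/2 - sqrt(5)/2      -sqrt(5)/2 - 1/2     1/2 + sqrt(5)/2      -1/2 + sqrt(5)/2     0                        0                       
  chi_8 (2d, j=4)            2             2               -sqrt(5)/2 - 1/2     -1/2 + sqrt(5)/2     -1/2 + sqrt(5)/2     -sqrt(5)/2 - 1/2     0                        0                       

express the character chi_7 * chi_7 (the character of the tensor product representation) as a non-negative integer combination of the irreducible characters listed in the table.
chi_7 tensor chi_7 = chi_1 + chi_2 + chi_8 (all other irreducibles have multiplicity 0).

The character of a tensor product is the pointwise product (chi_7 * chi_7)(C) = chi_7(C) * chi_7(C):
  {e}: (2)*(2), {r^5}: (-2)*(-2), {r^1, r^9}: (1/2 - sqrt(5)/2)*(1/2 - sqrt(5)/2), {r^2, r^8}: (-sqrt(5)/2 - 1/2)*(-sqrt(5)/2 - 1/2), {r^3, r^7}: (1/2 + sqrt(5)/2)*(1/2 + sqrt(5)/2), {r^4, r^6}: (-1/2 + sqrt(5)/2)*(-1/2 + sqrt(5)/2), {s, sr^2, ...}: (0)*(0), {sr, sr^3, ...}: (0)*(0)
so (chi_7 * chi_7) takes values
  {e} -> 4, {r^5} -> 4, {r^1, r^9} -> 3/2 - sqrt(5)/2, {r^2, r^8} -> sqrt(5)/2 + 3/2, {r^3, r^7} -> sqrt(5)/2 + 3/2, {r^4, r^6} -> 3/2 - sqrt(5)/2, {s, sr^2, ...} -> 0, {sr, sr^3, ...} -> 0.
Now take the inner product of this character with each irreducible chi from the table, <chi_7*chi_7, chi> = (1/20) sum_C |C| (chi_7*chi_7)(C) conj(chi(C)):
  <chi_7*chi_7, chi_1> = (1/20)[1*(4)*conj(1) + 1*(4)*conj(1) + 2*(3/2 - sqrt(5)/2)*conj(1) + 2*(sqrt(5)/2 + 3/2)*conj(1) + 2*(sqrt(5)/2 + 3/2)*conj(1) + 2*(3/2 - sqrt(5)/2)*conj(1) + 5*(0)*conj(1) + 5*(0)*conj(1)]
      = (1/20)[(4) + (4) + (3 - sqrt(5)) + (sqrt(5) + 3) + (sqrt(5) + 3) + (3 - sqrt(5)) + (0) + (0)] = 20/20 = 1
  <chi_7*chi_7, chi_2> = (1/20)[1*(4)*conj(1) + 1*(4)*conj(1) + 2*(3/2 - sqrt(5)/2)*conj(1) + 2*(sqrt(5)/2 + 3/2)*conj(1) + 2*(sqrt(5)/2 + 3/2)*conj(1) + 2*(3/2 - sqrt(5)/2)*conj(1) + 5*(0)*conj(-1) + 5*(0)*conj(-1)]
      = (1/20)[(4) + (4) + (3 - sqrt(5)) + (sqrt(5) + 3) + (sqrt(5) + 3) + (3 - sqrt(5)) + (0) + (0)] = 20/20 = 1
  <chi_7*chi_7, chi_3> = (1/20)[1*(4)*conj(1) + 1*(4)*conj(-1) + 2*(3/2 - sqrt(5)/2)*conj(-1) + 2*(sqrt(5)/2 + 3/2)*conj(1) + 2*(sqrt(5)/2 + 3/2)*conj(-1) + 2*(3/2 - sqrt(5)/2)*conj(1) + 5*(0)*conj(1) + 5*(0)*conj(-1)]
      = (1/20)[(4) + (-4) + (-3 + sqrt(5)) + (sqrt(5) + 3) + (-3 - sqrt(5)) + (3 - sqrt(5)) + (0) + (0)] = 0/20 = 0
  <chi_7*chi_7, chi_4> = (1/20)[1*(4)*conj(1) + 1*(4)*conj(-1) + 2*(3/2 - sqrt(5)/2)*conj(-1) + 2*(sqrt(5)/2 + 3/2)*conj(1) + 2*(sqrt(5)/2 + 3/2)*conj(-1) + 2*(3/2 - sqrt(5)/2)*conj(1) + 5*(0)*conj(-1) + 5*(0)*conj(1)]
      = (1/20)[(4) + (-4) + (-3 + sqrt(5)) + (sqrt(5) + 3) + (-3 - sqrt(5)) + (3 - sqrt(5)) + (0) + (0)] = 0/20 = 0
  <chi_7*chi_7, chi_5> = (1/20)[1*(4)*conj(2) + 1*(4)*conj(-2) + 2*(3/2 - sqrt(5)/2)*conj(1/2 + sqrt(5)/2) + 2*(sqrt(5)/2 + 3/2)*conj(-1/2 + sqrt(5)/2) + 2*(sqrt(5)/2 + 3/2)*conj(1/2 - sqrt(5)/2) + 2*(3/2 - sqrt(5)/2)*conj(-sqrt(5)/2 - 1/2) + 5*(0)*conj(0) + 5*(0)*conj(0)]
      = (1/20)[(8) + (-8) + (-1 + sqrt(5)) + (1 + sqrt(5)) + (-sqrt(5) - 1) + (1 - sqrt(5)) + (0) + (0)] = 0/20 = 0
  <chi_7*chi_7, chi_6> = (1/20)[1*(4)*conj(2) + 1*(4)*conj(2) + 2*(3/2 - sqrt(5)/2)*conj(-1/2 + sqrt(5)/2) + 2*(sqrt(5)/2 + 3/2)*conj(-sqrt(5)/2 - 1/2) + 2*(sqrt(5)/2 + 3/2)*conj(-sqrt(5)/2 - 1/2) + 2*(3/2 - sqrt(5)/2)*conj(-1/2 + sqrt(5)/2) + 5*(0)*conj(0) + 5*(0)*conj(0)]
      = (1/20)[(8) + (8) + (-4 + 2*sqrt(5)) + (-2*sqrt(5) - 4) + (-2*sqrt(5) - 4) + (-4 + 2*sqrt(5)) + (0) + (0)] = 0/20 = 0
  <chi_7*chi_7, chi_7> = (1/20)[1*(4)*conj(2) + 1*(4)*conj(-2) + 2*(3/2 - sqrt(5)/2)*conj(1/2 - sqrt(5)/2) + 2*(sqrt(5)/2 + 3/2)*conj(-sqrt(5)/2 - 1/2) + 2*(sqrt(5)/2 + 3/2)*conj(1/2 + sqrt(5)/2) + 2*(3/2 - sqrt(5)/2)*conj(-1/2 + sqrt(5)/2) + 5*(0)*conj(0) + 5*(0)*conj(0)]
      = (1/20)[(8) + (-8) + (4 - 2*sqrt(5)) + (-2*sqrt(5) - 4) + (4 + 2*sqrt(5)) + (-4 + 2*sqrt(5)) + (0) + (0)] = 0/20 = 0
  <chi_7*chi_7, chi_8> = (1/20)[1*(4)*conj(2) + 1*(4)*conj(2) + 2*(3/2 - sqrt(5)/2)*conj(-sqrt(5)/2 - 1/2) + 2*(sqrt(5)/2 + 3/2)*conj(-1/2 + sqrt(5)/2) + 2*(sqrt(5)/2 + 3/2)*conj(-1/2 + sqrt(5)/2) + 2*(3/2 - sqrt(5)/2)*conj(-sqrt(5)/2 - 1/2) + 5*(0)*conj(0) + 5*(0)*conj(0)]
      = (1/20)[(8) + (8) + (1 - sqrt(5)) + (1 + sqrt(5)) + (1 + sqrt(5)) + (1 - sqrt(5)) + (0) + (0)] = 20/20 = 1
Hence the multiplicities are chi_1: 1, chi_2: 1, chi_8: 1. Dimension check: dim(chi_7)*dim(chi_7) = 2*2 = 4 and sum (mult * dim) = 1*1 + 1*1 + 1*2 = 4.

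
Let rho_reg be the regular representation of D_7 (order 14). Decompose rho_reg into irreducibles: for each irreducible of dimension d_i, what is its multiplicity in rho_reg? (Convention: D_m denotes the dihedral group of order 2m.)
Each irreducible V_i of dimension d_i appears with multiplicity d_i, i.e. rho_reg = (direct sum over all irreducibles V_i) d_i V_i. The irreducible dimensions for D_7 are 1, 1, 2, 2, 2: 2 irreducibles of dimension 1, each with multiplicity 1; 3 irreducibles of dimension 2, each with multiplicity 2. Total dimension 2*1*1 + 3*2*2 = 14 = |G|.

Argument: General theorem: in the regular representation of a finite group G, each irreducible appears with multiplicity equal to its dimension. Check: dim(rho_reg) = sum d_i^2 = 1 + 1 + 4 + 4 + 4 = 14 = |G|.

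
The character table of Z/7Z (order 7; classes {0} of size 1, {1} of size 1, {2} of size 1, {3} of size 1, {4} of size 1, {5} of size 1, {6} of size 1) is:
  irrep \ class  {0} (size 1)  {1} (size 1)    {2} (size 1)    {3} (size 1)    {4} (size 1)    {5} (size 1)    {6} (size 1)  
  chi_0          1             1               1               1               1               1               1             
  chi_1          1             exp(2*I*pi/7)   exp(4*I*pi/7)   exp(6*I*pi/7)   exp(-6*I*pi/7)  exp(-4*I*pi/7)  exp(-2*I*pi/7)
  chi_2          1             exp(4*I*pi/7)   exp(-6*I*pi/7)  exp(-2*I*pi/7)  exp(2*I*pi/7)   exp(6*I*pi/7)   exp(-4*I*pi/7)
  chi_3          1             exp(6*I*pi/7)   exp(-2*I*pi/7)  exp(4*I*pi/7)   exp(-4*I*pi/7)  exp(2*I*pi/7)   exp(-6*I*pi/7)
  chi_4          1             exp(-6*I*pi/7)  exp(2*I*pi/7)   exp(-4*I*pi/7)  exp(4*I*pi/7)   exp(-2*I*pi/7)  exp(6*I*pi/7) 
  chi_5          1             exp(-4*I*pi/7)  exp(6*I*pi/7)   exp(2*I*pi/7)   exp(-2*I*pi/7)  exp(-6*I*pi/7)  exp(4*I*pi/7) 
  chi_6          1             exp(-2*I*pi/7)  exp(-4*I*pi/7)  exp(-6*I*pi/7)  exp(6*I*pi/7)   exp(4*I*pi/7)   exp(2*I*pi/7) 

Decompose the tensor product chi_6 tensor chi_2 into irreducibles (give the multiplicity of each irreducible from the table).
chi_6 tensor chi_2 = chi_1 (all other irreducibles have multiplicity 0).

The character of a tensor product is the pointwise product (chi_6 * chi_2)(C) = chi_6(C) * chi_2(C):
  {0}: (1)*(1), {1}: (exp(-2*I*pi/7))*(exp(4*I*pi/7)), {2}: (exp(-4*I*pi/7))*(exp(-6*I*pi/7)), {3}: (exp(-6*I*pi/7))*(exp(-2*I*pi/7)), {4}: (exp(6*I*pi/7))*(exp(2*I*pi/7)), {5}: (exp(4*I*pi/7))*(exp(6*I*pi/7)), {6}: (exp(2*I*pi/7))*(exp(-4*I*pi/7))
so (chi_6 * chi_2) takes values
  {0} -> 1, {1} -> exp(2*I*pi/7), {2} -> exp(4*I*pi/7), {3} -> exp(6*I*pi/7), {4} -> exp(-6*I*pi/7), {5} -> exp(-4*I*pi/7), {6} -> exp(-2*I*pi/7).
Now take the inner product of this character with each irreducible chi from the table, <chi_6*chi_2, chi> = (1/7) sum_C |C| (chi_6*chi_2)(C) conj(chi(C)):
  <chi_6*chi_2, chi_0> = (1/7)[1*(1)*conj(1) + 1*(exp(2*I*pi/7))*conj(1) + 1*(exp(4*I*pi/7))*conj(1) + 1*(exp(6*I*pi/7))*conj(1) + 1*(exp(-6*I*pi/7))*conj(1) + 1*(exp(-4*I*pi/7))*conj(1) + 1*(exp(-2*I*pi/7))*conj(1)]
      = (1/7)[(1) + (exp(2*I*pi/7)) + (exp(4*I*pi/7)) + (exp(6*I*pi/7)) + (exp(-6*I*pi/7)) + (exp(-4*I*pi/7)) + (exp(-2*I*pi/7))] = 0/7 = 0
  <chi_6*chi_2, chi_1> = (1/7)[1*(1)*conj(1) + 1*(exp(2*I*pi/7))*conj(exp(2*I*pi/7)) + 1*(exp(4*I*pi/7))*conj(exp(4*I*pi/7)) + 1*(exp(6*I*pi/7))*conj(exp(6*I*pi/7)) + 1*(exp(-6*I*pi/7))*conj(exp(-6*I*pi/7)) + 1*(exp(-4*I*pi/7))*conj(exp(-4*I*pi/7)) + 1*(exp(-2*I*pi/7))*conj(exp(-2*I*pi/7))]
      = (1/7)[(1) + (1) + (1) + (1) + (1) + (1) + (1)] = 7/7 = 1
  <chi_6*chi_2, chi_2> = (1/7)[1*(1)*conj(1) + 1*(exp(2*I*pi/7))*conj(exp(4*I*pi/7)) + 1*(exp(4*I*pi/7))*conj(exp(-6*I*pi/7)) + 1*(exp(6*I*pi/7))*conj(exp(-2*I*pi/7)) + 1*(exp(-6*I*pi/7))*conj(exp(2*I*pi/7)) + 1*(exp(-4*I*pi/7))*conj(exp(6*I*pi/7)) + 1*(exp(-2*I*pi/7))*conj(exp(-4*I*pi/7))]
      = (1/7)[(1) + (exp(-2*I*pi/7)) + (exp(-4*I*pi/7)) + (exp(-6*I*pi/7)) + (exp(6*I*pi/7)) + (exp(4*I*pi/7)) + (exp(2*I*pi/7))] = 0/7 = 0
  <chi_6*chi_2, chi_3> = (1/7)[1*(1)*conj(1) + 1*(exp(2*I*pi/7))*conj(exp(6*I*pi/7)) + 1*(exp(4*I*pi/7))*conj(exp(-2*I*pi/7)) + 1*(exp(6*I*pi/7))*conj(exp(4*I*pi/7)) + 1*(exp(-6*I*pi/7))*conj(exp(-4*I*pi/7)) + 1*(exp(-4*I*pi/7))*conj(exp(2*I*pi/7)) + 1*(exp(-2*I*pi/7))*conj(exp(-6*I*pi/7))]
      = (1/7)[(1) + (exp(-4*I*pi/7)) + (exp(6*I*pi/7)) + (exp(2*I*pi/7)) + (exp(-2*I*pi/7)) + (exp(-6*I*pi/7)) + (exp(4*I*pi/7))] = 0/7 = 0
  <chi_6*chi_2, chi_4> = (1/7)[1*(1)*conj(1) + 1*(exp(2*I*pi/7))*conj(exp(-6*I*pi/7)) + 1*(exp(4*I*pi/7))*conj(exp(2*I*pi/7)) + 1*(exp(6*I*pi/7))*conj(exp(-4*I*pi/7)) + 1*(exp(-6*I*pi/7))*conj(exp(4*I*pi/7)) + 1*(exp(-4*I*pi/7))*conj(exp(-2*I*pi/7)) + 1*(exp(-2*I*pi/7))*conj(exp(6*I*pi/7))]
      = (1/7)[(1) + (exp(-6*I*pi/7)) + (exp(2*I*pi/7)) + (exp(-4*I*pi/7)) + (exp(4*I*pi/7)) + (exp(-2*I*pi/7)) + (exp(6*I*pi/7))] = 0/7 = 0
  <chi_6*chi_2, chi_5> = (1/7)[1*(1)*conj(1) + 1*(exp(2*I*pi/7))*conj(exp(-4*I*pi/7)) + 1*(exp(4*I*pi/7))*conj(exp(6*I*pi/7)) + 1*(exp(6*I*pi/7))*conj(exp(2*I*pi/7)) + 1*(exp(-6*I*pi/7))*conj(exp(-2*I*pi/7)) + 1*(exp(-4*I*pi/7))*conj(exp(-6*I*pi/7)) + 1*(exp(-2*I*pi/7))*conj(exp(4*I*pi/7))]
      = (1/7)[(1) + (exp(6*I*pi/7)) + (exp(-2*I*pi/7)) + (exp(4*I*pi/7)) + (exp(-4*I*pi/7)) + (exp(2*I*pi/7)) + (exp(-6*I*pi/7))] = 0/7 = 0
  <chi_6*chi_2, chi_6> = (1/7)[1*(1)*conj(1) + 1*(exp(2*I*pi/7))*conj(exp(-2*I*pi/7)) + 1*(exp(4*I*pi/7))*conj(exp(-4*I*pi/7)) + 1*(exp(6*I*pi/7))*conj(exp(-6*I*pi/7)) + 1*(exp(-6*I*pi/7))*conj(exp(6*I*pi/7)) + 1*(exp(-4*I*pi/7))*conj(exp(4*I*pi/7)) + 1*(exp(-2*I*pi/7))*conj(exp(2*I*pi/7))]
      = (1/7)[(1) + (exp(4*I*pi/7)) + (exp(-6*I*pi/7)) + (exp(-2*I*pi/7)) + (exp(2*I*pi/7)) + (exp(6*I*pi/7)) + (exp(-4*I*pi/7))] = 0/7 = 0
(Exp terms are combined using exp(i*s)*conj(exp(i*t)) = exp(i*(s-t)), and sums of them are collapsed using the identity that for every m > 1 the m distinct m-th roots of unity sum to 0, e.g. 1 + exp(2*I*pi/3) + exp(-2*I*pi/3) = 0.)
Hence the multiplicities are chi_1: 1. Dimension check: dim(chi_6)*dim(chi_2) = 1*1 = 1 and sum (mult * dim) = 1*1 = 1.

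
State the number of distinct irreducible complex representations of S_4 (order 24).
5

The number of irreducible complex representations of a finite group equals its number of conjugacy classes. Conjugacy classes in S_4 correspond to cycle types, i.e. partitions of 4; there are p(4) = 5 of them, so S_4 (order 24) has exactly 5 irreducible complex representations.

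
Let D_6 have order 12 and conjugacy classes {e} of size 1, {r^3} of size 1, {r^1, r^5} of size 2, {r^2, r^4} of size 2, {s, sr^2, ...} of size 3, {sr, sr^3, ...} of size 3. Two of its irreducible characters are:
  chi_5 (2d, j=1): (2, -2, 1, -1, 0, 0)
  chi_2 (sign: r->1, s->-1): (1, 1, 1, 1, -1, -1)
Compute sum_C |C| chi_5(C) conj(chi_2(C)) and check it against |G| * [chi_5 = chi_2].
Sum = 0; so <chi_5, chi_2> = 0 (distinct irreducibles are orthogonal).

Explanation: Compute term by term over conjugacy classes (|C| * chi_5(C) * conj(chi_2(C))):
  1*(2)*conj(1) + 1*(-2)*conj(1) + 2*(1)*conj(1) + 2*(-1)*conj(1) + 3*(0)*conj(-1) + 3*(0)*conj(-1)
  = (2) + (-2) + (2) + (-2) + (0) + (0)
  = 0.
Dividing by |G| = 12 gives 0/12 = 0, matching the row-orthogonality relation <chi_5, chi_2> = [chi_5 = chi_2].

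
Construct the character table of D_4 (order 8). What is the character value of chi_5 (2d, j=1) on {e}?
Conjugacy classes: {e} of size 1, {r^2} of size 1, {r^1, r^3} of size 2, {s, sr^2, ...} of size 2, {sr, sr^3, ...} of size 2.
Character table:
  irrep \ class              {e} (size 1)  {r^2} (size 1)  {r^1, r^3} (size 2)  {s, sr^2, ...} (size 2)  {sr, sr^3, ...} (size 2)
  chi_1 (triv)               1             1               1                    1                        1                       
  chi_2 (sign: r->1, s->-1)  1             1               1                    -1                       -1                      
  chi_3 (r->-1, s->1)        1             1               -1                   1                        -1                      
  chi_4 (r->-1, s->-1)       1             1               -1                   -1                       1                       
  chi_5 (2d, j=1)            2             -2              0                    0                        0                       

Spot check: chi_5 (2d, j=1) on {e} = 2.

Argument: D_4 has order 2*4 = 8 with 5 conjugacy classes, hence 5 irreducibles. Sum of squared dims 1 + 1 + 1 + 1 + 4 = 8 = |G|. Linear characters come from the abelianisation; the 2-dimensional irreps have character r^k -> 2*cos(2*pi*j*k/4), reflections -> 0.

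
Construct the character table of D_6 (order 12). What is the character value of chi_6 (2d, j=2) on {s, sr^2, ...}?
Conjugacy classes: {e} of size 1, {r^3} of size 1, {r^1, r^5} of size 2, {r^2, r^4} of size 2, {s, sr^2, ...} of size 3, {sr, sr^3, ...} of size 3.
Character table:
  irrep \ class              {e} (size 1)  {r^3} (size 1)  {r^1, r^5} (size 2)  {r^2, r^4} (size 2)  {s, sr^2, ...} (size 3)  {sr, sr^3, ...} (size 3)
  chi_1 (triv)               1             1               1                    1                    1                        1                       
  chi_2 (sign: r->1, s->-1)  1             1               1                    1                    -1                       -1                      
  chi_3 (r->-1, s->1)        1             -1              -1                   1                    1                        -1                      
  chi_4 (r->-1, s->-1)       1             -1              -1                   1                    -1                       1                       
  chi_5 (2d, j=1)            2             -2              1                    -1                   0                        0                       
  chi_6 (2d, j=2)            2             2               -1                   -1                   0                        0                       

Spot check: chi_6 (2d, j=2) on {s, sr^2, ...} = 0.

D_6 has order 2*6 = 12 with 6 conjugacy classes, hence 6 irreducibles. Sum of squared dims 1 + 1 + 1 + 1 + 4 + 4 = 12 = |G|. Linear characters come from the abelianisation; the 2-dimensional irreps have character r^k -> 2*cos(2*pi*j*k/6), reflections -> 0.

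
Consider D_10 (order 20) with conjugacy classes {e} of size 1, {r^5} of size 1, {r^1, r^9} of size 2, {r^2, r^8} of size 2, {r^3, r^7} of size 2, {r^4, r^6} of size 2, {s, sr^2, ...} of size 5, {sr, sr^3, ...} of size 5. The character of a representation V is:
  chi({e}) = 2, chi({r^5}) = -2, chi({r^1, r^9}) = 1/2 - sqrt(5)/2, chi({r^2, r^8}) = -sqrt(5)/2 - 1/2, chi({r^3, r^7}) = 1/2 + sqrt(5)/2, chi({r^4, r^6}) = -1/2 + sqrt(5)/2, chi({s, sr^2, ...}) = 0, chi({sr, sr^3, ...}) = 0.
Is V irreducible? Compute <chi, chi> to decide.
Irreducible: <chi, chi> = 1.

Justification: <chi, chi> = (1/|G|) sum_C |C| * |chi(C)|^2 = (1/20)[1*|2|^2 + 1*|-2|^2 + 2*|1/2 - sqrt(5)/2|^2 + 2*|-sqrt(5)/2 - 1/2|^2 + 2*|1/2 + sqrt(5)/2|^2 + 2*|-1/2 + sqrt(5)/2|^2 + 5*|0|^2 + 5*|0|^2]
  = (1/20)[(4) + (4) + (3 - sqrt(5)) + (sqrt(5) + 3) + (sqrt(5) + 3) + (3 - sqrt(5)) + (0) + (0)] = 20/20 = 1.
A character is irreducible iff <chi, chi> = 1, so this representation is irreducible.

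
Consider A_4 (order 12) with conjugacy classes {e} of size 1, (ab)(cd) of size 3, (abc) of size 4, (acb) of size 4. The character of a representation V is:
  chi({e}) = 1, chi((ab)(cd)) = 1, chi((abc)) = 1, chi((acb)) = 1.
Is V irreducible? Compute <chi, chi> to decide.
Irreducible: <chi, chi> = 1.

Explanation: <chi, chi> = (1/|G|) sum_C |C| * |chi(C)|^2 = (1/12)[1*|1|^2 + 3*|1|^2 + 4*|1|^2 + 4*|1|^2]
  = (1/12)[(1) + (3) + (4) + (4)] = 12/12 = 1.
(Exp terms are combined using exp(i*s)*conj(exp(i*t)) = exp(i*(s-t)), and sums of them are collapsed using the identity that for every m > 1 the m distinct m-th roots of unity sum to 0, e.g. 1 + exp(2*I*pi/3) + exp(-2*I*pi/3) = 0.)
A character is irreducible iff <chi, chi> = 1, so this representation is irreducible.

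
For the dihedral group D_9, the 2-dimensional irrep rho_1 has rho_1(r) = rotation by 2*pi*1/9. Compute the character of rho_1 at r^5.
chi_{rho_1}(r^5) = 2*cos(2*pi*1*5/9) = -2*cos(pi/9)

Why: rho_1(r^5) is rotation by angle 2*pi*1*5/9, whose trace is 2*cos(2*pi*1*5/9) = -2*cos(pi/9).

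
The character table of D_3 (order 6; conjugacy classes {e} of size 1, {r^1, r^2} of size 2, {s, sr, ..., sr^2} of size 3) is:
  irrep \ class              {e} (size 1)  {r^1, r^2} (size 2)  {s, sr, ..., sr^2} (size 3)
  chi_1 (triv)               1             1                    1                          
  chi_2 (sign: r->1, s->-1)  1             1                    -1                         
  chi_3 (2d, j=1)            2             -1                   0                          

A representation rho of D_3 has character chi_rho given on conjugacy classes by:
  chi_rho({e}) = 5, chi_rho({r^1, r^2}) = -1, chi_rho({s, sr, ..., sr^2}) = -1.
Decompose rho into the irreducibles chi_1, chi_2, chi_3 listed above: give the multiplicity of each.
Multiplicities: chi_1: 0, chi_2: 1, chi_3: 2.

Why: Use <chi_rho, chi> = (1/|G|) sum_C |C| * chi_rho(C) * conj(chi(C)) with |G| = 6 for each irreducible chi in the table:
  <chi_rho, chi_1> = (1/6)[1*(5)*conj(1) + 2*(-1)*conj(1) + 3*(-1)*conj(1)]
      = (1/6)[(5) + (-2) + (-3)] = 0/6 = 0
  <chi_rho, chi_2> = (1/6)[1*(5)*conj(1) + 2*(-1)*conj(1) + 3*(-1)*conj(-1)]
      = (1/6)[(5) + (-2) + (3)] = 6/6 = 1
  <chi_rho, chi_3> = (1/6)[1*(5)*conj(2) + 2*(-1)*conj(-1) + 3*(-1)*conj(0)]
      = (1/6)[(10) + (2) + (0)] = 12/6 = 2
Dimension check: dim(rho) = sum (mult * dim) = 0*1 + 1*1 + 2*2 = 5 = chi_rho(e) = 5.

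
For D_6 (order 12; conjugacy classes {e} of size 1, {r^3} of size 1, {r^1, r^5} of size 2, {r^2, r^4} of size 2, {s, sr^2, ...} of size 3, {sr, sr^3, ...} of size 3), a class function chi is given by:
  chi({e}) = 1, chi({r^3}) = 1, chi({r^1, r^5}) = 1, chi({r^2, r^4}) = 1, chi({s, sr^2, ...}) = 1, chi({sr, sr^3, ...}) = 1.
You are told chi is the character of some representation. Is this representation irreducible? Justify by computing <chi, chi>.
Irreducible: <chi, chi> = 1.

Proof sketch: <chi, chi> = (1/|G|) sum_C |C| * |chi(C)|^2 = (1/12)[1*|1|^2 + 1*|1|^2 + 2*|1|^2 + 2*|1|^2 + 3*|1|^2 + 3*|1|^2]
  = (1/12)[(1) + (1) + (2) + (2) + (3) + (3)] = 12/12 = 1.
A character is irreducible iff <chi, chi> = 1, so this representation is irreducible.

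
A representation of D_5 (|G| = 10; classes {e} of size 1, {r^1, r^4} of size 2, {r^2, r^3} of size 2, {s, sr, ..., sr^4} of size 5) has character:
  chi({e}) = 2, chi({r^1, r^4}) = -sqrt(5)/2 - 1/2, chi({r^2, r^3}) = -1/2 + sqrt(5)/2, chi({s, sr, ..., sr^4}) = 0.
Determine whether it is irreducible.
Irreducible: <chi, chi> = 1.

Derivation: <chi, chi> = (1/|G|) sum_C |C| * |chi(C)|^2 = (1/10)[1*|2|^2 + 2*|-sqrt(5)/2 - 1/2|^2 + 2*|-1/2 + sqrt(5)/2|^2 + 5*|0|^2]
  = (1/10)[(4) + (sqrt(5) + 3) + (3 - sqrt(5)) + (0)] = 10/10 = 1.
A character is irreducible iff <chi, chi> = 1, so this representation is irreducible.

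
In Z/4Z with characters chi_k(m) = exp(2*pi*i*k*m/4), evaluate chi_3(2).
chi_3(2) = zeta_4^6 = -1

Justification: chi_3(2) = zeta_4^(3*2) = zeta_4^6. Since zeta_4^4 = 1, this equals zeta_4^2 = exp(2*pi*i*2/4) = -1.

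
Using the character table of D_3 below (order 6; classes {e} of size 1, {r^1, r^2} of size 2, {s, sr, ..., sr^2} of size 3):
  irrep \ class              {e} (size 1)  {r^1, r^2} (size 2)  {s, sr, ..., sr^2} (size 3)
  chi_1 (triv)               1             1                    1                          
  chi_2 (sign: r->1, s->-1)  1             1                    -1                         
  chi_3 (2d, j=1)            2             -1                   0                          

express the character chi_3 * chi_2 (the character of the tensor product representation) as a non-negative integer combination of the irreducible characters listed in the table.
chi_3 tensor chi_2 = chi_3 (all other irreducibles have multiplicity 0).

Why: The character of a tensor product is the pointwise product (chi_3 * chi_2)(C) = chi_3(C) * chi_2(C):
  {e}: (2)*(1), {r^1, r^2}: (-1)*(1), {s, sr, ..., sr^2}: (0)*(-1)
so (chi_3 * chi_2) takes values
  {e} -> 2, {r^1, r^2} -> -1, {s, sr, ..., sr^2} -> 0.
Now take the inner product of this character with each irreducible chi from the table, <chi_3*chi_2, chi> = (1/6) sum_C |C| (chi_3*chi_2)(C) conj(chi(C)):
  <chi_3*chi_2, chi_1> = (1/6)[1*(2)*conj(1) + 2*(-1)*conj(1) + 3*(0)*conj(1)]
      = (1/6)[(2) + (-2) + (0)] = 0/6 = 0
  <chi_3*chi_2, chi_2> = (1/6)[1*(2)*conj(1) + 2*(-1)*conj(1) + 3*(0)*conj(-1)]
      = (1/6)[(2) + (-2) + (0)] = 0/6 = 0
  <chi_3*chi_2, chi_3> = (1/6)[1*(2)*conj(2) + 2*(-1)*conj(-1) + 3*(0)*conj(0)]
      = (1/6)[(4) + (2) + (0)] = 6/6 = 1
Hence the multiplicities are chi_3: 1. Dimension check: dim(chi_3)*dim(chi_2) = 2*1 = 2 and sum (mult * dim) = 1*2 = 2.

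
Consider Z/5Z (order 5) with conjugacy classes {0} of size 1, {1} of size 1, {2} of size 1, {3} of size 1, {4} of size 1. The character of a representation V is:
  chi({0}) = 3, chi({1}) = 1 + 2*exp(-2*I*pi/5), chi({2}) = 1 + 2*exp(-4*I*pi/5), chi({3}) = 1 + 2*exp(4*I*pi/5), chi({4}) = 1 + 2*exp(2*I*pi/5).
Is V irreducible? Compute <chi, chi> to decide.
Not irreducible (reducible): <chi, chi> = 5 > 1.

Proof sketch: <chi, chi> = (1/|G|) sum_C |C| * |chi(C)|^2 = (1/5)[1*|3|^2 + 1*|1 + 2*exp(-2*I*pi/5)|^2 + 1*|1 + 2*exp(-4*I*pi/5)|^2 + 1*|1 + 2*exp(4*I*pi/5)|^2 + 1*|1 + 2*exp(2*I*pi/5)|^2]
  = (1/5)[(9) + (5 + 2*exp(-2*I*pi/5) + 2*exp(2*I*pi/5)) + (5 + 2*exp(-4*I*pi/5) + 2*exp(4*I*pi/5)) + (5 + 2*exp(-4*I*pi/5) + 2*exp(4*I*pi/5)) + (5 + 2*exp(-2*I*pi/5) + 2*exp(2*I*pi/5))] = 25/5 = 5.
(Exp terms are combined using exp(i*s)*conj(exp(i*t)) = exp(i*(s-t)), and sums of them are collapsed using the identity that for every m > 1 the m distinct m-th roots of unity sum to 0, e.g. 1 + exp(2*I*pi/3) + exp(-2*I*pi/3) = 0.)
A character is irreducible iff <chi, chi> = 1, so this representation is reducible.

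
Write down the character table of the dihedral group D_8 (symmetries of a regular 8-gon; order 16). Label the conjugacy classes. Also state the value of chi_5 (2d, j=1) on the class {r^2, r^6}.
Conjugacy classes: {e} of size 1, {r^4} of size 1, {r^1, r^7} of size 2, {r^2, r^6} of size 2, {r^3, r^5} of size 2, {s, sr^2, ...} of size 4, {sr, sr^3, ...} of size 4.
Character table:
  irrep \ class              {e} (size 1)  {r^4} (size 1)  {r^1, r^7} (size 2)  {r^2, r^6} (size 2)  {r^3, r^5} (size 2)  {s, sr^2, ...} (size 4)  {sr, sr^3, ...} (size 4)
  chi_1 (triv)               1             1               1                    1                    1                    1                        1                       
  chi_2 (sign: r->1, s->-1)  1             1               1                    1                    1                    -1                       -1                      
  chi_3 (r->-1, s->1)        1             1               -1                   1                    -1                   1                        -1                      
  chi_4 (r->-1, s->-1)       1             1               -1                   1                    -1                   -1                       1                       
  chi_5 (2d, j=1)            2             -2              sqrt(2)              0                    -sqrt(2)             0                        0                       
  chi_6 (2d, j=2)            2             2               0                    -2                   0                    0                        0                       
  chi_7 (2d, j=3)            2             -2              -sqrt(2)             0                    sqrt(2)              0                        0                       

Spot check: chi_5 (2d, j=1) on {r^2, r^6} = 0.

Solution. D_8 has order 2*8 = 16 with 7 conjugacy classes, hence 7 irreducibles. Sum of squared dims 1 + 1 + 1 + 1 + 4 + 4 + 4 = 16 = |G|. Linear characters come from the abelianisation; the 2-dimensional irreps have character r^k -> 2*cos(2*pi*j*k/8), reflections -> 0.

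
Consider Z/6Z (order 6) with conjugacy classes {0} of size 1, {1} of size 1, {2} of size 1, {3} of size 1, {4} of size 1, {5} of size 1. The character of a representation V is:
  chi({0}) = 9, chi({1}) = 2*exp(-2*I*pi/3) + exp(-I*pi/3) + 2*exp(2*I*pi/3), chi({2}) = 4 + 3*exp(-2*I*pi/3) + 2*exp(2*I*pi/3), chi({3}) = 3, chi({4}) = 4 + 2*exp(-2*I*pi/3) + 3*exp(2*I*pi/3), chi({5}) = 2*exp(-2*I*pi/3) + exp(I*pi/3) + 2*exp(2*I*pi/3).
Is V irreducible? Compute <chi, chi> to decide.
Not irreducible (reducible): <chi, chi> = 17 > 1.

Justification: <chi, chi> = (1/|G|) sum_C |C| * |chi(C)|^2 = (1/6)[1*|9|^2 + 1*|2*exp(-2*I*pi/3) + exp(-I*pi/3) + 2*exp(2*I*pi/3)|^2 + 1*|4 + 3*exp(-2*I*pi/3) + 2*exp(2*I*pi/3)|^2 + 1*|3|^2 + 1*|4 + 2*exp(-2*I*pi/3) + 3*exp(2*I*pi/3)|^2 + 1*|2*exp(-2*I*pi/3) + exp(I*pi/3) + 2*exp(2*I*pi/3)|^2]
  = (1/6)[(81) + (3) + (3) + (9) + (3) + (3)] = 102/6 = 17.
(Exp terms are combined using exp(i*s)*conj(exp(i*t)) = exp(i*(s-t)), and sums of them are collapsed using the identity that for every m > 1 the m distinct m-th roots of unity sum to 0, e.g. 1 + exp(2*I*pi/3) + exp(-2*I*pi/3) = 0.)
A character is irreducible iff <chi, chi> = 1, so this representation is reducible.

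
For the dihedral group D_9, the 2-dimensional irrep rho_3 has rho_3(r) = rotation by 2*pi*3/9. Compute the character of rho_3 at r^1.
chi_{rho_3}(r^1) = 2*cos(2*pi*3*1/9) = -1

Why: rho_3(r^1) is rotation by angle 2*pi*3*1/9, whose trace is 2*cos(2*pi*3*1/9) = -1.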